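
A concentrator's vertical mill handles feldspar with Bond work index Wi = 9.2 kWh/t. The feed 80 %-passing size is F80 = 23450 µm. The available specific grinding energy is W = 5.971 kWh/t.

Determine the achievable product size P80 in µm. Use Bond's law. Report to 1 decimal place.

P80 = 196.0 µm

Bond: W = 10·Wi·(1/√P80 − 1/√F80)
⇒ 1/√P80 = W/(10·Wi) + 1/√F80
  = 5.9710/(10·9.2) + 1/√23450 = 0.064902 + 0.006530 = 0.071432
P80 = (1/0.071432)² = 13.9992² = 195.98 µm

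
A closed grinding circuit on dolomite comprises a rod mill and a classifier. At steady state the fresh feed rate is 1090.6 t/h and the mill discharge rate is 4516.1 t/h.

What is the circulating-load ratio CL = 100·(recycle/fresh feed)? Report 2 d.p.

CL = 314.09 %

Steady state: M = F + R.
R = M − F = 4516.1 − 1090.6 = 3425.5 t/h
CL = 100·R/F = 100·3425.5/1090.6 = 314.09 %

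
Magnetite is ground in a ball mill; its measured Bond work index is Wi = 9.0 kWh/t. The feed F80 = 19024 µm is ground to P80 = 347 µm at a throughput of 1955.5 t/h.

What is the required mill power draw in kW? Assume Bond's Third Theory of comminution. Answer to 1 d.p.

Bond: W = 10·Wi·(1/√P80 − 1/√F80)
W = 10·9.0·(1/√347 − 1/√19024) = 10·9.0·(0.046433) = 4.1789 kWh/t
P_mill = W·ṁ = 4.1789·1955.5 = 8171.9 kW

P = 8171.9 kW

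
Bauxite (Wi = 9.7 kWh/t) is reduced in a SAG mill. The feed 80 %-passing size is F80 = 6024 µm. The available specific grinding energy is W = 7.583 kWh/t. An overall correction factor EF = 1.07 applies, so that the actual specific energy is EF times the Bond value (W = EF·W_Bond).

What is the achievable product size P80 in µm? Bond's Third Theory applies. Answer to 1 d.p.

P80 = 135.4 µm

W = 10·Wi·[P80^(−½) − F80^(−½)]
W_Bond = W / EF = 7.583 / 1.07 = 7.0869 kWh/t
1/√P80 = 1/√F80 + W_Bond/(10·Wi)
  = 7.0869/(10·9.7) + 1/√6024 = 0.073061 + 0.012884 = 0.085945
P80 = (1/0.085945)² = 11.6353² = 135.38 µm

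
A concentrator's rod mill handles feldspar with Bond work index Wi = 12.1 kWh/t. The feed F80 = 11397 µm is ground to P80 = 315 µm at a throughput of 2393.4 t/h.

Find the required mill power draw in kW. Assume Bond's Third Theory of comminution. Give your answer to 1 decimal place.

P = 13604.5 kW

W = 10 Wi / √P80 − 10 Wi / √F80
W = 10·12.1·(1/√315 − 1/√11397) = 10·12.1·(0.046977) = 5.6842 kWh/t
Mill draw = 5.6842 × 2393.4 = 13604.5 kW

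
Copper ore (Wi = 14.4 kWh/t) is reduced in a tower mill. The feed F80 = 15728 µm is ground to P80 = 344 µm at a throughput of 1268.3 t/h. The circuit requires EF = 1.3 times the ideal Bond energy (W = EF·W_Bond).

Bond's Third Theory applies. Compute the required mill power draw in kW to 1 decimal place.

P = 10908.0 kW

Bond:  W = 10 Wi (1/√P − 1/√F)
W = 10·14.4·(1/√344 − 1/√15728) = 10·14.4·(0.045943) = 6.6157 kWh/t
Apply correction: 6.6157 × 1.3 = 8.6005 kWh/t
Mill draw = 8.6005 × 1268.3 = 10908.0 kW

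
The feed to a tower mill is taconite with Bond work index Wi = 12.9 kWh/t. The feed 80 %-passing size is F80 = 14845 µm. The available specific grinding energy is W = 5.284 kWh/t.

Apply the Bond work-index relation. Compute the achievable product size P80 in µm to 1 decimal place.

Bond:  W = 10 Wi (1/√P − 1/√F)
⇒ 1/√P80 = W/(10·Wi) + 1/√F80
  = 5.2840/(10·12.9) + 1/√14845 = 0.040961 + 0.008207 = 0.049169
P80 = (1/0.049169)² = 20.3381² = 413.64 µm

P80 = 413.6 µm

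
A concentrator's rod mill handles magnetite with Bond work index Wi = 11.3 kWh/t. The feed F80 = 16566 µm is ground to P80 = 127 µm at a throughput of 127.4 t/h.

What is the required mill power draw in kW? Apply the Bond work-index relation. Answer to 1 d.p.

W = 10 Wi (P80^-0.5 − F80^-0.5)
W = 10·11.3·(1/√127 − 1/√16566) = 10·11.3·(0.080966) = 9.1492 kWh/t
P_mill = W·ṁ = 9.1492·127.4 = 1165.6 kW

P = 1165.6 kW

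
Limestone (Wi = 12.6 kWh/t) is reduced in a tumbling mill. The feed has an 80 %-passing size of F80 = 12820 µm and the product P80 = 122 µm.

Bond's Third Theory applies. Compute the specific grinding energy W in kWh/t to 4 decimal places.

W = 10.2947 kWh/t

Bond:  W = 10 Wi (1/√P − 1/√F)
1/√122 = 0.090536;  1/√12820 = 0.008832
W = 10·12.6·(0.090536 − 0.008832) = 10.2947 kWh/t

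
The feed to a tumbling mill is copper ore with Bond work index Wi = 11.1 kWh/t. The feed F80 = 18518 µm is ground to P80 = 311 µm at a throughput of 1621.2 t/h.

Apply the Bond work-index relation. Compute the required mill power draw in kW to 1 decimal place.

W = 10 Wi (1/√P80 − 1/√F80)  [Bond]
W = 10·11.1·(1/√311 − 1/√18518) = 10·11.1·(0.049356) = 5.4785 kWh/t
Power = W × throughput = 5.4785 kWh/t × 1621.2 t/h = 8881.8 kW

P = 8881.8 kW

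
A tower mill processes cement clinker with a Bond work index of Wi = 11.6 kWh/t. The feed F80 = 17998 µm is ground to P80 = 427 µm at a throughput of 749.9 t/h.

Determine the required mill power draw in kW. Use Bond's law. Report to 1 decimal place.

P = 3561.3 kW

W = 10 Wi (P80^-0.5 − F80^-0.5)
W = 10·11.6·(1/√427 − 1/√17998) = 10·11.6·(0.040939) = 4.7490 kWh/t
Power = W × throughput = 4.7490 kWh/t × 749.9 t/h = 3561.3 kW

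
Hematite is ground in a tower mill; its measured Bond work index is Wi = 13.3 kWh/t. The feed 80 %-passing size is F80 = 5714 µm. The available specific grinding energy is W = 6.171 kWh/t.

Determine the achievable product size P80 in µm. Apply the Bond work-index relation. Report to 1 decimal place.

Bond:  W = 10 Wi (1/√P − 1/√F)
⇒ 1/√P80 = W/(10·Wi) + 1/√F80
  = 6.1710/(10·13.3) + 1/√5714 = 0.046398 + 0.013229 = 0.059628
P80 = (1/0.059628)² = 16.7708² = 281.26 µm

P80 = 281.3 µm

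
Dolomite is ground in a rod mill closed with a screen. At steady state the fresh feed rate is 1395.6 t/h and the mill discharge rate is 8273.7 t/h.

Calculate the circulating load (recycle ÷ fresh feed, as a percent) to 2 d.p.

CL = 492.84 %

Steady state: M = F + R.
R = M − F = 8273.7 − 1395.6 = 6878.1 t/h
CL = 100·R/F = 100·6878.1/1395.6 = 492.84 %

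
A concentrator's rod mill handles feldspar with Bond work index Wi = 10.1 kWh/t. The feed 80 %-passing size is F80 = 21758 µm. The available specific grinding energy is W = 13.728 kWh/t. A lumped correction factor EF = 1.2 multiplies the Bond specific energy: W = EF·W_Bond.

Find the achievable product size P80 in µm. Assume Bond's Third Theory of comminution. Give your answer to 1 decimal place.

W = 10 Wi (1/√P80 − 1/√F80)  [Bond]
W_Bond = W / EF = 13.728 / 1.2 = 11.4400 kWh/t
⇒ 1/√P80 = W_Bond/(10·Wi) + 1/√F80
  = 11.4400/(10·10.1) + 1/√21758 = 0.113267 + 0.006779 = 0.120047
P80 = (1/0.120047)² = 8.3301² = 69.39 µm

P80 = 69.4 µm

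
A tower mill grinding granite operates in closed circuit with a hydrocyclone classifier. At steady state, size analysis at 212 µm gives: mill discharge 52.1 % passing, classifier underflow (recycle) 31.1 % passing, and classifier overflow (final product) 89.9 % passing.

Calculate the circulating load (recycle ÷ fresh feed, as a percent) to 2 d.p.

CL = 180.00 %

Classifier node, passing 212 µm:
Fd + Rd = Ru + Fo ⇒ R/F = (o−d)/(d−u)
r = (89.9 − 52.1)/(52.1 − 31.1) = 37.8/21.0 = 1.8000
CL = 100·r = 180.00 %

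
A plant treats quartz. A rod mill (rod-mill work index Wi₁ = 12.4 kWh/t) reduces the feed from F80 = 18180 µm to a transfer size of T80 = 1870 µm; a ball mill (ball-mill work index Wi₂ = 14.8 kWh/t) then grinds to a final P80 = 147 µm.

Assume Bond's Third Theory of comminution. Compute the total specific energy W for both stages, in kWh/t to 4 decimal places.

W = 10.7322 kWh/t

W = 10 Wi (P80^-0.5 − F80^-0.5)
Stage 1 (18180→1870 µm, Wi₁=12.4): W₁ = 10·12.4·(0.023125 − 0.007417) = 1.9478 kWh/t
Stage 2 (1870→147 µm, Wi₂=14.8): W₂ = 10·14.8·(0.082479 − 0.023125) = 8.7844 kWh/t
W = W₁ + W₂ = 1.9478 + 8.7844 = 10.7322 kWh/t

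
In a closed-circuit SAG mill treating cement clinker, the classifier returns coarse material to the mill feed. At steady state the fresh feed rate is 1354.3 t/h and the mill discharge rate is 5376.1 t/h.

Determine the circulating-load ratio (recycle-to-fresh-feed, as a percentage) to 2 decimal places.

Mill node: discharge = fresh + recycle.
R = M − F = 5376.1 − 1354.3 = 4021.8 t/h
CL = 100·R/F = 100·4021.8/1354.3 = 296.97 %

CL = 296.97 %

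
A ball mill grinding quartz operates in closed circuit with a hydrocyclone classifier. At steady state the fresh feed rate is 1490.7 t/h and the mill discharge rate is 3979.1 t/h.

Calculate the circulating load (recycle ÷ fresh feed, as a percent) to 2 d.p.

M = F + R at steady state, so:
R = M − F = 3979.1 − 1490.7 = 2488.4 t/h
CL = 100·R/F = 100·2488.4/1490.7 = 166.93 %

CL = 166.93 %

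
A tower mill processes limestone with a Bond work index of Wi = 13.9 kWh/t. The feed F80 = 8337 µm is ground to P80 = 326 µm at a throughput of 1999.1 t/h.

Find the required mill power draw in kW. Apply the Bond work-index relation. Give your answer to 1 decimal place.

P = 12346.8 kW

Bond: W = 10·Wi·(1/√P80 − 1/√F80)
W = 10·13.9·(1/√326 − 1/√8337) = 10·13.9·(0.044433) = 6.1762 kWh/t
P_mill = W·ṁ = 6.1762·1999.1 = 12346.8 kW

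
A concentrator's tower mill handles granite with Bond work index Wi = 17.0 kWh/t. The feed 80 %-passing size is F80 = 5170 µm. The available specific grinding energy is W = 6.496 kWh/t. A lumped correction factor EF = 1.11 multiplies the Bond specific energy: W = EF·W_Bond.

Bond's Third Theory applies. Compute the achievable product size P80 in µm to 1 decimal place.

P80 = 428.1 µm

W = 10 Wi (1/√P80 − 1/√F80)  [Bond]
W_Bond = W / EF = 6.496 / 1.11 = 5.8523 kWh/t
1/√P80 = 1/√F80 + W_Bond/(10·Wi)
  = 5.8523/(10·17.0) + 1/√5170 = 0.034425 + 0.013908 = 0.048333
P80 = (1/0.048333)² = 20.6899² = 428.07 µm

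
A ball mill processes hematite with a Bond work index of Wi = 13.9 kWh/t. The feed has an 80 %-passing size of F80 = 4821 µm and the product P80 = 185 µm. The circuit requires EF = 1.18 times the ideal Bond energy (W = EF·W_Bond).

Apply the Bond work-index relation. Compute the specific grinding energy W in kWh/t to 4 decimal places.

W = 9.6967 kWh/t

W = 10 Wi (1/√P80 − 1/√F80)  [Bond]
1/√185 = 0.073521;  1/√4821 = 0.014402
W = 10·13.9·(0.073521 − 0.014402) = 8.2176 kWh/t
W_actual = 1.18 × 8.2176 = 9.6967 kWh/t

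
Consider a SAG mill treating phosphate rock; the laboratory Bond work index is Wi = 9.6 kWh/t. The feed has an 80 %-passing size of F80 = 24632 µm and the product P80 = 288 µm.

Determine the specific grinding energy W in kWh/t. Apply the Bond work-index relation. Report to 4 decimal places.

W = 10·Wi·(P80^(-½) − F80^(-½))
1/√288 = 0.058926;  1/√24632 = 0.006372
W = 10·9.6·(0.058926 − 0.006372) = 5.0452 kWh/t

W = 5.0452 kWh/t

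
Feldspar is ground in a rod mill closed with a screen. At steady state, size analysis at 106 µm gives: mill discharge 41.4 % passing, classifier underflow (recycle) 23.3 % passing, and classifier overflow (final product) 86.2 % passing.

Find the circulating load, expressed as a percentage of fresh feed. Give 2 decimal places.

Classifier node, passing 106 µm:
(1+r)d = ru + o → r = (o−d)/(d−u)
r = (86.2 − 41.4)/(41.4 − 23.3) = 44.8/18.1 = 2.4751
CL = 100·r = 247.51 %

CL = 247.51 %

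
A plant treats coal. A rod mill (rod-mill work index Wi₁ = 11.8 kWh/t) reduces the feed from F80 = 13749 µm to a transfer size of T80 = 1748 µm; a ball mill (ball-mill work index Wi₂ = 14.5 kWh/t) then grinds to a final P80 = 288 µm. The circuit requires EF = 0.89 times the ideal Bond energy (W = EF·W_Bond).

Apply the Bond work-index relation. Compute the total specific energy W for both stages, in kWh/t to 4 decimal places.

W = 6.1339 kWh/t

W = 10 Wi (P80^-0.5 − F80^-0.5)
Stage 1 (13749→1748 µm, Wi₁=11.8): W₁ = 10·11.8·(0.023918 − 0.008528) = 1.8160 kWh/t
Stage 2 (1748→288 µm, Wi₂=14.5): W₂ = 10·14.5·(0.058926 − 0.023918) = 5.0761 kWh/t
W = W₁ + W₂ = 1.8160 + 5.0761 = 6.8921 kWh/t
With EF = 0.89: W = 6.8921·0.89 = 6.1339 kWh/t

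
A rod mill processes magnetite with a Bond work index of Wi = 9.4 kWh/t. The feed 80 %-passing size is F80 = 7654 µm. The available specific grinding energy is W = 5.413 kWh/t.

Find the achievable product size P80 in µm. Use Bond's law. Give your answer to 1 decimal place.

P80 = 209.9 µm

W = 10 Wi (P80^-0.5 − F80^-0.5)
P80^(−½) = W/(10 Wi) + F80^(−½)
  = 5.4130/(10·9.4) + 1/√7654 = 0.057585 + 0.011430 = 0.069015
P80 = (1/0.069015)² = 14.4895² = 209.95 µm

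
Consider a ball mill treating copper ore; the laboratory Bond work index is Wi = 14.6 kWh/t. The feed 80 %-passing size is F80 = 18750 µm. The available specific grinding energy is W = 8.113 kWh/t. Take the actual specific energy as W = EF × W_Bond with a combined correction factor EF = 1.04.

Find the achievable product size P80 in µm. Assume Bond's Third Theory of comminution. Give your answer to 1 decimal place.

W = 10 Wi / √P80 − 10 Wi / √F80
W_Bond = W / EF = 8.113 / 1.04 = 7.8010 kWh/t
P80^-0.5 = F80^-0.5 + W_Bond/(10 Wi)
  = 7.8010/(10·14.6) + 1/√18750 = 0.053431 + 0.007303 = 0.060734
P80 = (1/0.060734)² = 16.4652² = 271.10 µm

P80 = 271.1 µm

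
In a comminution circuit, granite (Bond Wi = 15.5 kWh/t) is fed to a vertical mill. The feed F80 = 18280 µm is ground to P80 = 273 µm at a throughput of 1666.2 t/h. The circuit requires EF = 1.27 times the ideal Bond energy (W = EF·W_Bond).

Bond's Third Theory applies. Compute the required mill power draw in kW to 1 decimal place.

P = 17425.0 kW

W_Bond = 10·Wi·(1/√P₈₀ − 1/√F₈₀)
W = 10·15.5·(1/√273 − 1/√18280) = 10·15.5·(0.053126) = 8.2346 kWh/t
Apply correction: 8.2346 × 1.27 = 10.4580 kWh/t
Power = W × throughput = 10.4580 kWh/t × 1666.2 t/h = 17425.0 kW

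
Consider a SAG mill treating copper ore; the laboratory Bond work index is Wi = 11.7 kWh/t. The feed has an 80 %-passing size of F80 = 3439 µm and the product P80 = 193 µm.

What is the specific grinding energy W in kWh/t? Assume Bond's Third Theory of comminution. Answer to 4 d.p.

W = 6.4267 kWh/t

W = 10 Wi (P80^-0.5 − F80^-0.5)
1/√193 = 0.071982;  1/√3439 = 0.017052
W = 10·11.7·(0.071982 − 0.017052) = 6.4267 kWh/t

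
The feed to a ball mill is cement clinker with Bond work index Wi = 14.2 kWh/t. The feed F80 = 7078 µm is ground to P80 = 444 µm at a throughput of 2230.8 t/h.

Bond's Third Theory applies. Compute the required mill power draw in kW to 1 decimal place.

P = 11268.2 kW

W = 10 Wi / √P80 − 10 Wi / √F80
W = 10·14.2·(1/√444 − 1/√7078) = 10·14.2·(0.035572) = 5.0512 kWh/t
P = W·T = 5.0512·2230.8 = 11268.2 kW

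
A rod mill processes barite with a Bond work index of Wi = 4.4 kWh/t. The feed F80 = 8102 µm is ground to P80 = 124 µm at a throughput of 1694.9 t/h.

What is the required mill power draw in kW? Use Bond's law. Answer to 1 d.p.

Bond: W = 10·Wi·(1/√P80 − 1/√F80)
W = 10·4.4·(1/√124 − 1/√8102) = 10·4.4·(0.078693) = 3.4625 kWh/t
Mill draw = 3.4625 × 1694.9 = 5868.6 kW

P = 5868.6 kW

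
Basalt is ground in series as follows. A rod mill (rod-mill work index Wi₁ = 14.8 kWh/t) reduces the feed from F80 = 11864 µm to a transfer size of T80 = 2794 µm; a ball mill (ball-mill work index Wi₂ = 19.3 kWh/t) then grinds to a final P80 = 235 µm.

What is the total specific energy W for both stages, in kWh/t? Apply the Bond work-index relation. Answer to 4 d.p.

W = 10 Wi (P80^-0.5 − F80^-0.5)
Stage 1 (11864→2794 µm, Wi₁=14.8): W₁ = 10·14.8·(0.018919 − 0.009181) = 1.4412 kWh/t
Stage 2 (2794→235 µm, Wi₂=19.3): W₂ = 10·19.3·(0.065233 − 0.018919) = 8.9387 kWh/t
W = W₁ + W₂ = 1.4412 + 8.9387 = 10.3798 kWh/t

W = 10.3798 kWh/t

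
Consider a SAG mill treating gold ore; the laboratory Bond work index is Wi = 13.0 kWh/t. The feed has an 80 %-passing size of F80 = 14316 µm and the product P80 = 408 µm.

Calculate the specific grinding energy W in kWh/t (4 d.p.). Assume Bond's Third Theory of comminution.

W = 5.3495 kWh/t

W_Bond = 10·Wi·(1/√P₈₀ − 1/√F₈₀)
1/√408 = 0.049507;  1/√14316 = 0.008358
W = 10·13.0·(0.049507 − 0.008358) = 5.3495 kWh/t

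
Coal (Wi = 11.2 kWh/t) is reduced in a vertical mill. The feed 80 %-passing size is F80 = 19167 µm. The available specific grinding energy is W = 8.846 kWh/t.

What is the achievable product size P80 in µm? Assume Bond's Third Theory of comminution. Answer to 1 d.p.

P80 = 134.6 µm

W = 10 Wi (P80^-0.5 − F80^-0.5)
P80^-0.5 = F80^-0.5 + W/(10 Wi)
  = 8.8460/(10·11.2) + 1/√19167 = 0.078982 + 0.007223 = 0.086205
P80 = (1/0.086205)² = 11.6002² = 134.57 µm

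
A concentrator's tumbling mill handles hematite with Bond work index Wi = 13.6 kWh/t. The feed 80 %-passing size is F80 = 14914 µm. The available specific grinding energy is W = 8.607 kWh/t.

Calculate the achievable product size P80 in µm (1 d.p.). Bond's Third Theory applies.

W = 10 Wi / √P80 − 10 Wi / √F80
⇒ 1/√P80 = W/(10 Wi) + 1/√F80
  = 8.6070/(10·13.6) + 1/√14914 = 0.063287 + 0.008188 = 0.071475
P80 = (1/0.071475)² = 13.9909² = 195.74 µm

P80 = 195.7 µm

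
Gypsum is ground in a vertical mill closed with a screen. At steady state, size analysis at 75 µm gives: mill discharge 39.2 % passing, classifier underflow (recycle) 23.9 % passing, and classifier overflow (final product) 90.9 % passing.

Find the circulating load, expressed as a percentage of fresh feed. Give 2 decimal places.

CL = 337.91 %

Balance %-passing 75 µm (r = R/F):
Fd + Rd = Ru + Fo ⇒ R/F = (o−d)/(d−u)
r = (90.9 − 39.2)/(39.2 − 23.9) = 51.7/15.3 = 3.3791
CL = 100·r = 337.91 %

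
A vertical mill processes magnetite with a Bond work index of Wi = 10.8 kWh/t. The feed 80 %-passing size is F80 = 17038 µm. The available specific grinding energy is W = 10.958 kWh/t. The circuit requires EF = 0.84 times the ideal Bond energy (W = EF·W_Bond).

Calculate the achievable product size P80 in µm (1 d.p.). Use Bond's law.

P80 = 60.6 µm

W_Bond = 10·Wi·(1/√P₈₀ − 1/√F₈₀)
W_Bond = W / EF = 10.958 / 0.84 = 13.0452 kWh/t
⇒ 1/√P80 = W_Bond/(10·Wi) + 1/√F80
  = 13.0452/(10·10.8) + 1/√17038 = 0.120789 + 0.007661 = 0.128450
P80 = (1/0.128450)² = 7.7851² = 60.61 µm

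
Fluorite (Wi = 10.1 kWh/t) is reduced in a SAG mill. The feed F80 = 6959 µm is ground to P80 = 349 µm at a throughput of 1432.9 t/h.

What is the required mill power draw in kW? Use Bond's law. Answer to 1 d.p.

W = 10·Wi·(P80^(-½) − F80^(-½))
W = 10·10.1·(1/√349 − 1/√6959) = 10·10.1·(0.041541) = 4.1957 kWh/t
Power = W × throughput = 4.1957 kWh/t × 1432.9 t/h = 6012.0 kW

P = 6012.0 kW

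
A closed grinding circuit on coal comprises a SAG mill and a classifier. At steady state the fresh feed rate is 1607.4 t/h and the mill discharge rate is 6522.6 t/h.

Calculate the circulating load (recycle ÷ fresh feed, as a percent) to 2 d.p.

Discharge = new feed + return, hence
R = M − F = 6522.6 − 1607.4 = 4915.2 t/h
CL = 100·R/F = 100·4915.2/1607.4 = 305.79 %

CL = 305.79 %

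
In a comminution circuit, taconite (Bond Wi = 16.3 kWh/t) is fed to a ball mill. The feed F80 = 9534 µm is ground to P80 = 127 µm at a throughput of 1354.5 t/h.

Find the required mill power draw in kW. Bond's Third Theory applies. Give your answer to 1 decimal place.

W = 10 Wi / √P80 − 10 Wi / √F80
W = 10·16.3·(1/√127 − 1/√9534) = 10·16.3·(0.078494) = 12.7946 kWh/t
Power = W × throughput = 12.7946 kWh/t × 1354.5 t/h = 17330.2 kW

P = 17330.2 kW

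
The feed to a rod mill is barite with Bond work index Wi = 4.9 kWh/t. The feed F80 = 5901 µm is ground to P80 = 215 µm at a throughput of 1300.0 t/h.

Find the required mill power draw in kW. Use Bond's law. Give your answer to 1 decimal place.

W_Bond = 10·Wi·(1/√P₈₀ − 1/√F₈₀)
W = 10·4.9·(1/√215 − 1/√5901) = 10·4.9·(0.055182) = 2.7039 kWh/t
P_mill = W·ṁ = 2.7039·1300.0 = 3515.1 kW

P = 3515.1 kW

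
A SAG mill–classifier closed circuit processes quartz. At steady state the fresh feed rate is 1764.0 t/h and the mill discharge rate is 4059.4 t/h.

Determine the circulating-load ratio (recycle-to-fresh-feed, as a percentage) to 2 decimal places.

Mill node: discharge = fresh + recycle.
R = M − F = 4059.4 − 1764.0 = 2295.4 t/h
CL = 100·R/F = 100·2295.4/1764.0 = 130.12 %

CL = 130.12 %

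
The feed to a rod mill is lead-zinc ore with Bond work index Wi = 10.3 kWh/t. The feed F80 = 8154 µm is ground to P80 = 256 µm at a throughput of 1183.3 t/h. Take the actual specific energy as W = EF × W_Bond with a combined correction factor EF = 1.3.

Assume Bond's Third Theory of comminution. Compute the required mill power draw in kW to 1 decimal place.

W = 10·Wi·[P80^(−½) − F80^(−½)]
W = 10·10.3·(1/√256 − 1/√8154) = 10·10.3·(0.051426) = 5.2969 kWh/t
Apply correction: 5.2969 × 1.3 = 6.8859 kWh/t
P_mill = W·ṁ = 6.8859·1183.3 = 8148.1 kW

P = 8148.1 kW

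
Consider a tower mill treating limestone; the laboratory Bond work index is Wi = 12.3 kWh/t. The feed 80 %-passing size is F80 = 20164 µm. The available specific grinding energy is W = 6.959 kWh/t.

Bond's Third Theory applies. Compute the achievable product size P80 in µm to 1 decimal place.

P80 = 247.1 µm

W = 10 Wi (P80^-0.5 − F80^-0.5)
P80^(−½) = W/(10 Wi) + F80^(−½)
  = 6.9590/(10·12.3) + 1/√20164 = 0.056577 + 0.007042 = 0.063619
P80 = (1/0.063619)² = 15.7185² = 247.07 µm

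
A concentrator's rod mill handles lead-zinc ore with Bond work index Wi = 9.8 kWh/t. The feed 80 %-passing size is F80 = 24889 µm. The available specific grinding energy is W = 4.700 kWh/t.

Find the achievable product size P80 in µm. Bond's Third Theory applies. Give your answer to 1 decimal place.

W = 10·Wi·(P80^(-½) − F80^(-½))
P80^(−½) = W/(10 Wi) + F80^(−½)
  = 4.7000/(10·9.8) + 1/√24889 = 0.047959 + 0.006339 = 0.054298
P80 = (1/0.054298)² = 18.4169² = 339.18 µm

P80 = 339.2 µm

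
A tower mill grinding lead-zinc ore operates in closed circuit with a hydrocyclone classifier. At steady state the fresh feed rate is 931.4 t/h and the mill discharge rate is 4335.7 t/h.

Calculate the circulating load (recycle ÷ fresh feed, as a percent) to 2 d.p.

M = F + R at steady state, so:
R = M − F = 4335.7 − 931.4 = 3404.3 t/h
CL = 100·R/F = 100·3404.3/931.4 = 365.50 %

CL = 365.50 %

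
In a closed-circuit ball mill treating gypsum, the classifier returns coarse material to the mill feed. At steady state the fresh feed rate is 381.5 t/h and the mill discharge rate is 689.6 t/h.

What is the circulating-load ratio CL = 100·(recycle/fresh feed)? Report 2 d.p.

CL = 80.76 %

Discharge = new feed + return, hence
R = M − F = 689.6 − 381.5 = 308.1 t/h
CL = 100·R/F = 100·308.1/381.5 = 80.76 %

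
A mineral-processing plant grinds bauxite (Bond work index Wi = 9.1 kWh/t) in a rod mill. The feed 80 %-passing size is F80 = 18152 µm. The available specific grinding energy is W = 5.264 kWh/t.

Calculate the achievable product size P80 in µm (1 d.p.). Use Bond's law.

P80 = 234.7 µm

W = 10·Wi·(P80^(-½) − F80^(-½))
P80^(−½) = W/(10 Wi) + F80^(−½)
  = 5.2640/(10·9.1) + 1/√18152 = 0.057846 + 0.007422 = 0.065268
P80 = (1/0.065268)² = 15.3213² = 234.74 µm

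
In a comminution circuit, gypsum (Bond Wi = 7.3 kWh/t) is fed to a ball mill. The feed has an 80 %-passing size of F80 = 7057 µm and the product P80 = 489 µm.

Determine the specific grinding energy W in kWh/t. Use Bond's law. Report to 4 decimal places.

W = 2.4322 kWh/t

Bond:  W = 10 Wi (1/√P − 1/√F)
1/√489 = 0.045222;  1/√7057 = 0.011904
W = 10·7.3·(0.045222 − 0.011904) = 2.4322 kWh/t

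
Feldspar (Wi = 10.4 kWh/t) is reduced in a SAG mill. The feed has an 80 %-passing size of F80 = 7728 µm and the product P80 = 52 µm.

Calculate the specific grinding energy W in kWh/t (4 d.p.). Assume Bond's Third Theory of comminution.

W = 10 Wi (P80^-0.5 − F80^-0.5)
1/√52 = 0.138675;  1/√7728 = 0.011375
W = 10·10.4·(0.138675 − 0.011375) = 13.2392 kWh/t

W = 13.2392 kWh/t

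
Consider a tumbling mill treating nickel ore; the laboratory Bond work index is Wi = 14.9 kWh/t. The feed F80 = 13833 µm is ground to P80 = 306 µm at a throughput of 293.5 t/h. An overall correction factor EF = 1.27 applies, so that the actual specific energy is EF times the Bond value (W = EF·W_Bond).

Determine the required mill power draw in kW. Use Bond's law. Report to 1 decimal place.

P = 2702.7 kW

W = 10 Wi (1/√P80 − 1/√F80)  [Bond]
W = 10·14.9·(1/√306 − 1/√13833) = 10·14.9·(0.048664) = 7.2509 kWh/t
Corrected W = EF·W_Bond = 1.27·7.2509 = 9.2086 kWh/t
Power = W × throughput = 9.2086 kWh/t × 293.5 t/h = 2702.7 kW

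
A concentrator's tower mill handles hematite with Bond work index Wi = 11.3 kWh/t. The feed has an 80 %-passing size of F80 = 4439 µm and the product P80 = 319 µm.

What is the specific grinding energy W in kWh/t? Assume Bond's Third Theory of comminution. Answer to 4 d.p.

W = 10·Wi·(P80^(-½) − F80^(-½))
1/√319 = 0.055989;  1/√4439 = 0.015009
W = 10·11.3·(0.055989 − 0.015009) = 4.6307 kWh/t

W = 4.6307 kWh/t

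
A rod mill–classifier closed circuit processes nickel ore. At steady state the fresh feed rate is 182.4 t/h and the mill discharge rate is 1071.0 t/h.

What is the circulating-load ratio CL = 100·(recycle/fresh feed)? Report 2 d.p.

Mill node: discharge = fresh + recycle.
R = M − F = 1071.0 − 182.4 = 888.6 t/h
CL = 100·R/F = 100·888.6/182.4 = 487.17 %

CL = 487.17 %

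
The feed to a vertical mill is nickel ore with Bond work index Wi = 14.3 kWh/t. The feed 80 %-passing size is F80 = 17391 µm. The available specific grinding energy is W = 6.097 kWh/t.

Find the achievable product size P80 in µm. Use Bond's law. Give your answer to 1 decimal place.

P80 = 396.5 µm

W = 10 Wi (1/√P80 − 1/√F80)  [Bond]
1/√P80 = 1/√F80 + W/(10·Wi)
  = 6.0970/(10·14.3) + 1/√17391 = 0.042636 + 0.007583 = 0.050219
P80 = (1/0.050219)² = 19.9127² = 396.51 µm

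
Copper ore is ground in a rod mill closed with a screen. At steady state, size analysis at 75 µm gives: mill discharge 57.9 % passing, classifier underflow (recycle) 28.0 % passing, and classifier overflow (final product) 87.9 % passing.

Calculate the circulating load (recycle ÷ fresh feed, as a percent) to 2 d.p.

CL = 100.33 %

Let r = R/F. Size balance at 75 µm:
(1+r)d = ru + o → r = (o−d)/(d−u)
r = (87.9 − 57.9)/(57.9 − 28.0) = 30.0/29.9 = 1.0033
CL = 100·r = 100.33 %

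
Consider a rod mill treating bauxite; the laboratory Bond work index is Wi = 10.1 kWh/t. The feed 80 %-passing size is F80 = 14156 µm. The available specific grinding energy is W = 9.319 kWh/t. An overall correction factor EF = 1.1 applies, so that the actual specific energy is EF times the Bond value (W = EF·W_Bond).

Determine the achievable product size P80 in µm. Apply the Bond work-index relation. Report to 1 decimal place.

Bond:  W = 10 Wi (1/√P − 1/√F)
W_Bond = W / EF = 9.319 / 1.1 = 8.4718 kWh/t
⇒ 1/√P80 = W_Bond/(10·Wi) + 1/√F80
  = 8.4718/(10·10.1) + 1/√14156 = 0.083879 + 0.008405 = 0.092284
P80 = (1/0.092284)² = 10.8361² = 117.42 µm

P80 = 117.4 µm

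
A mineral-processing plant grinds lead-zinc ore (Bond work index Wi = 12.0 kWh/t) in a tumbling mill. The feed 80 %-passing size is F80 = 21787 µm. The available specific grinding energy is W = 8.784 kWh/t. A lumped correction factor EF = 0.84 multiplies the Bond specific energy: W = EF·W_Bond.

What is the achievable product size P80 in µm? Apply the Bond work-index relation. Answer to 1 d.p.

Bond: W = 10·Wi·(1/√P80 − 1/√F80)
W_Bond = W / EF = 8.784 / 0.84 = 10.4571 kWh/t
P80^(−½) = W_Bond/(10 Wi) + F80^(−½)
  = 10.4571/(10·12.0) + 1/√21787 = 0.087143 + 0.006775 = 0.093918
P80 = (1/0.093918)² = 10.6476² = 113.37 µm

P80 = 113.4 µm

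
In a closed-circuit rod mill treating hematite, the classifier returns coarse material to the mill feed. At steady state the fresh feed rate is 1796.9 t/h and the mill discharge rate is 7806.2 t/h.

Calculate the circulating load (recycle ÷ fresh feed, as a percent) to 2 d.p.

CL = 334.43 %

Steady state: M = F + R.
R = M − F = 7806.2 − 1796.9 = 6009.3 t/h
CL = 100·R/F = 100·6009.3/1796.9 = 334.43 %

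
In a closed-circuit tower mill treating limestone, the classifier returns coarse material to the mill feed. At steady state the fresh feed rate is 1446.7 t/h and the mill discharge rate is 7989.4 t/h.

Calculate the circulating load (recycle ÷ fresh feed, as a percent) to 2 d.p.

CL = 452.25 %

Mill node: discharge = fresh + recycle.
R = M − F = 7989.4 − 1446.7 = 6542.7 t/h
CL = 100·R/F = 100·6542.7/1446.7 = 452.25 %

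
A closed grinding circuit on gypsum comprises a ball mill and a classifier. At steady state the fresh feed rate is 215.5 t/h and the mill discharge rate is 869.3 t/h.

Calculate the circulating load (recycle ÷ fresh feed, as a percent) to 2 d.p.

CL = 303.39 %

Discharge = new feed + return, hence
R = M − F = 869.3 − 215.5 = 653.8 t/h
CL = 100·R/F = 100·653.8/215.5 = 303.39 %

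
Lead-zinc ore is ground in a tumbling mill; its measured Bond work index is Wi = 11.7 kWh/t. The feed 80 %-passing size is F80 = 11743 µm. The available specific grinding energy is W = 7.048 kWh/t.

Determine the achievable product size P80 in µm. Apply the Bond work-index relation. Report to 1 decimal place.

P80 = 207.2 µm

W = 10 Wi / √P80 − 10 Wi / √F80
1/√P80 = 1/√F80 + W/(10·Wi)
  = 7.0480/(10·11.7) + 1/√11743 = 0.060239 + 0.009228 = 0.069467
P80 = (1/0.069467)² = 14.3952² = 207.22 µm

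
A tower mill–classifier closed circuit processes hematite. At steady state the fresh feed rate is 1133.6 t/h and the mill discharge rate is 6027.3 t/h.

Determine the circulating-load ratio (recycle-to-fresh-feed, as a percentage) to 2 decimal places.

CL = 431.70 %

M = F + R at steady state, so:
R = M − F = 6027.3 − 1133.6 = 4893.7 t/h
CL = 100·R/F = 100·4893.7/1133.6 = 431.70 %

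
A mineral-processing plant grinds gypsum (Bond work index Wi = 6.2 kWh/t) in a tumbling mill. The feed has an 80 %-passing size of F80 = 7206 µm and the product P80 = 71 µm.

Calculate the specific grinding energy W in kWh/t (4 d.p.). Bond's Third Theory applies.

W = 10 Wi (1/√P80 − 1/√F80)  [Bond]
1/√71 = 0.118678;  1/√7206 = 0.011780
W = 10·6.2·(0.118678 − 0.011780) = 6.6277 kWh/t

W = 6.6277 kWh/t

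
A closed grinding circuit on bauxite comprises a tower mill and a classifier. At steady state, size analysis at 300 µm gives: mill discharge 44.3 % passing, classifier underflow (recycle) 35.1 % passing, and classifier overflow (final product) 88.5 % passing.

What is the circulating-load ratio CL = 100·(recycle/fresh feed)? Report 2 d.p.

Let r = R/F. Size balance at 300 µm:
(1+r)·d = r·u + o ⇒ r = (o−d)/(d−u)
r = (88.5 − 44.3)/(44.3 − 35.1) = 44.2/9.2 = 4.8043
CL = 100·r = 480.43 %

CL = 480.43 %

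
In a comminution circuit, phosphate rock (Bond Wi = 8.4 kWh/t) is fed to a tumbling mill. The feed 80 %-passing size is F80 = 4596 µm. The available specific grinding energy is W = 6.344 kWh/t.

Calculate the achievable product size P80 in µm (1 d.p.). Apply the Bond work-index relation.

P80 = 122.7 µm

W_Bond = 10·Wi·(1/√P₈₀ − 1/√F₈₀)
⇒ 1/√P80 = W/(10·Wi) + 1/√F80
  = 6.3440/(10·8.4) + 1/√4596 = 0.075524 + 0.014751 = 0.090274
P80 = (1/0.090274)² = 11.0773² = 122.71 µm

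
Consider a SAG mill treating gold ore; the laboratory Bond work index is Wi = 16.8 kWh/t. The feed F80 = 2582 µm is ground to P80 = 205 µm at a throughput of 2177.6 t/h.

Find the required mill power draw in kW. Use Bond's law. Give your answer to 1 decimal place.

Bond: W = 10·Wi·(1/√P80 − 1/√F80)
W = 10·16.8·(1/√205 − 1/√2582) = 10·16.8·(0.050163) = 8.4274 kWh/t
P = W·T = 8.4274·2177.6 = 18351.5 kW

P = 18351.5 kW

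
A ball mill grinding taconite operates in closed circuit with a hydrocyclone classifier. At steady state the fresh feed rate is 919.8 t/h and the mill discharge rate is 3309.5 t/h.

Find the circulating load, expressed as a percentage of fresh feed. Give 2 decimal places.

Discharge = new feed + return, hence
R = M − F = 3309.5 − 919.8 = 2389.7 t/h
CL = 100·R/F = 100·2389.7/919.8 = 259.81 %

CL = 259.81 %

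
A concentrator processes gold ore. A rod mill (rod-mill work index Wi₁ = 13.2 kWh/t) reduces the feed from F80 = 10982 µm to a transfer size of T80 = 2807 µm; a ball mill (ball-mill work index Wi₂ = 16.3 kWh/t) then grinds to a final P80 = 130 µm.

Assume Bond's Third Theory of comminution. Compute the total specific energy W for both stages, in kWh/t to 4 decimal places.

W = 10 Wi (P80^-0.5 − F80^-0.5)
Stage 1 (10982→2807 µm, Wi₁=13.2): W₁ = 10·13.2·(0.018875 − 0.009542) = 1.2319 kWh/t
Stage 2 (2807→130 µm, Wi₂=16.3): W₂ = 10·16.3·(0.087706 − 0.018875) = 11.2195 kWh/t
W = W₁ + W₂ = 1.2319 + 11.2195 = 12.4513 kWh/t

W = 12.4513 kWh/t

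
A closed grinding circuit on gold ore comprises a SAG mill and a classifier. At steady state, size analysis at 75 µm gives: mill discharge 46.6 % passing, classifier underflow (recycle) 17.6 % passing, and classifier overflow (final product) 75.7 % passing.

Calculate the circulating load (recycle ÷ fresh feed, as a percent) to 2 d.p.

Balance %-passing 75 µm (r = R/F):
Fd + Rd = Ru + Fo ⇒ R/F = (o−d)/(d−u)
r = (75.7 − 46.6)/(46.6 − 17.6) = 29.1/29.0 = 1.0034
CL = 100·r = 100.34 %

CL = 100.34 %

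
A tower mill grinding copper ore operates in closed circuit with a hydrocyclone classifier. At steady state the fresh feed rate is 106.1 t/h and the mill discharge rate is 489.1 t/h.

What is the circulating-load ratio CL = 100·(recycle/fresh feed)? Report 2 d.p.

Discharge = new feed + return, hence
R = M − F = 489.1 − 106.1 = 383.0 t/h
CL = 100·R/F = 100·383.0/106.1 = 360.98 %

CL = 360.98 %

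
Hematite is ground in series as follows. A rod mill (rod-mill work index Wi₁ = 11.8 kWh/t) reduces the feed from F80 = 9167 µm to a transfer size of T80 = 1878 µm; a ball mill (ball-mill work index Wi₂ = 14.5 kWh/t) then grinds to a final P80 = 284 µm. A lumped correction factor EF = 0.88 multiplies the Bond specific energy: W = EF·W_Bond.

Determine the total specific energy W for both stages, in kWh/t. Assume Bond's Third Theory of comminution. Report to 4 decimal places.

W = 5.9388 kWh/t

W = 10 Wi / √P80 − 10 Wi / √F80
Stage 1 (9167→1878 µm, Wi₁=11.8): W₁ = 10·11.8·(0.023076 − 0.010444) = 1.4905 kWh/t
Stage 2 (1878→284 µm, Wi₂=14.5): W₂ = 10·14.5·(0.059339 − 0.023076) = 5.2582 kWh/t
W = W₁ + W₂ = 1.4905 + 5.2582 = 6.7487 kWh/t
With EF = 0.88: W = 6.7487·0.88 = 5.9388 kWh/t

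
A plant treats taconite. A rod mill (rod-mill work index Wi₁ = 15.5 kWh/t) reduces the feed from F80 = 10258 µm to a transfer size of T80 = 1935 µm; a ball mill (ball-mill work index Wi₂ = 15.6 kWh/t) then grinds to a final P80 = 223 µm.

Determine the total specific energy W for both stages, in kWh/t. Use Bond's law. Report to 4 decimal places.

W = 8.8934 kWh/t

W = 10 Wi (1/√P80 − 1/√F80)  [Bond]
Stage 1 (10258→1935 µm, Wi₁=15.5): W₁ = 10·15.5·(0.022733 − 0.009873) = 1.9933 kWh/t
Stage 2 (1935→223 µm, Wi₂=15.6): W₂ = 10·15.6·(0.066965 − 0.022733) = 6.9002 kWh/t
W = W₁ + W₂ = 1.9933 + 6.9002 = 8.8934 kWh/t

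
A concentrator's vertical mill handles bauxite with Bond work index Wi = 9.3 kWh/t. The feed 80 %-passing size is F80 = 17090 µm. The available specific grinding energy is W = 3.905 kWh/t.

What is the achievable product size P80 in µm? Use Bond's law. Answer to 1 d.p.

P80 = 405.8 µm

W = 10 Wi / √P80 − 10 Wi / √F80
1/√P80 = 1/√F80 + W/(10·Wi)
  = 3.9050/(10·9.3) + 1/√17090 = 0.041989 + 0.007649 = 0.049639
P80 = (1/0.049639)² = 20.1456² = 405.84 µm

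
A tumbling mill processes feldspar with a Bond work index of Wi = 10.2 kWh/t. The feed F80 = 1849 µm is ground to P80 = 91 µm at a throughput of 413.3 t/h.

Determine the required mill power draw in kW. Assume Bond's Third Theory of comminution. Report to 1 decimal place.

P = 3438.8 kW

W = 10·Wi·[P80^(−½) − F80^(−½)]
W = 10·10.2·(1/√91 − 1/√1849) = 10·10.2·(0.081573) = 8.3204 kWh/t
Mill draw = 8.3204 × 413.3 = 3438.8 kW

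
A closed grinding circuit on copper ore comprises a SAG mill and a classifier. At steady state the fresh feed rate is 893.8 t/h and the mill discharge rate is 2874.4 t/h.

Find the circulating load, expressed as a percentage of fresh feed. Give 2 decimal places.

CL = 221.59 %

Discharge = new feed + return, hence
R = M − F = 2874.4 − 893.8 = 1980.6 t/h
CL = 100·R/F = 100·1980.6/893.8 = 221.59 %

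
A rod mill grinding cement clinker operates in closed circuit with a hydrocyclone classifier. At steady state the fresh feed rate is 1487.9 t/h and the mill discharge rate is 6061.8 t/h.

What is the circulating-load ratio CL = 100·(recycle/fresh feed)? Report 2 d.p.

CL = 307.41 %

Mill node: discharge = fresh + recycle.
R = M − F = 6061.8 − 1487.9 = 4573.9 t/h
CL = 100·R/F = 100·4573.9/1487.9 = 307.41 %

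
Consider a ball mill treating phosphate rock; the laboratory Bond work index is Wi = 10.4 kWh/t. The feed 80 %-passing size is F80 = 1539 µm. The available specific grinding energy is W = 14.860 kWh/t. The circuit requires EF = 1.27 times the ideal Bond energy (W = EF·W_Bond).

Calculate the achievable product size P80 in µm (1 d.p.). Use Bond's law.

W_Bond = 10·Wi·(1/√P₈₀ − 1/√F₈₀)
W_Bond = W / EF = 14.860 / 1.27 = 11.7008 kWh/t
⇒ 1/√P80 = W_Bond/(10 Wi) + 1/√F80
  = 11.7008/(10·10.4) + 1/√1539 = 0.112508 + 0.025491 = 0.137998
P80 = (1/0.137998)² = 7.2465² = 52.51 µm

P80 = 52.5 µm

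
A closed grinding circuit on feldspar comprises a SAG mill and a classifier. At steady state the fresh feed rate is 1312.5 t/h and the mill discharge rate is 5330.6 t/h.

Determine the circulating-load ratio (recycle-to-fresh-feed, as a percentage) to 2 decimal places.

CL = 306.14 %

Mill node: discharge = fresh + recycle.
R = M − F = 5330.6 − 1312.5 = 4018.1 t/h
CL = 100·R/F = 100·4018.1/1312.5 = 306.14 %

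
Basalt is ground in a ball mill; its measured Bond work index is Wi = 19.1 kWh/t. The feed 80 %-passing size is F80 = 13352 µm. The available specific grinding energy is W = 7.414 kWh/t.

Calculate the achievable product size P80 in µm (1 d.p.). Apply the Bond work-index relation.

P80 = 443.8 µm

W = 10 Wi (1/√P80 − 1/√F80)  [Bond]
⇒ 1/√P80 = W/(10·Wi) + 1/√F80
  = 7.4140/(10·19.1) + 1/√13352 = 0.038817 + 0.008654 = 0.047471
P80 = (1/0.047471)² = 21.0655² = 443.76 µm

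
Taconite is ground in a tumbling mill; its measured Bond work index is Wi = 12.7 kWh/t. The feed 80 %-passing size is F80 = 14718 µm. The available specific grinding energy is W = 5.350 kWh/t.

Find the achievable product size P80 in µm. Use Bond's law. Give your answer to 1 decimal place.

P80 = 394.2 µm

Bond: W = 10·Wi·(1/√P80 − 1/√F80)
⇒ 1/√P80 = W/(10 Wi) + 1/√F80
  = 5.3500/(10·12.7) + 1/√14718 = 0.042126 + 0.008243 = 0.050369
P80 = (1/0.050369)² = 19.8536² = 394.16 µm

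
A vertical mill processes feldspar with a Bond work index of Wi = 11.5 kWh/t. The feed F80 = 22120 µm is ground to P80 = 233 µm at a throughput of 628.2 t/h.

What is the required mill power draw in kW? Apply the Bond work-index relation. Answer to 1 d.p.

P = 4247.1 kW

W = 10·Wi·[P80^(−½) − F80^(−½)]
W = 10·11.5·(1/√233 − 1/√22120) = 10·11.5·(0.058788) = 6.7607 kWh/t
P = W·T = 6.7607·628.2 = 4247.1 kW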